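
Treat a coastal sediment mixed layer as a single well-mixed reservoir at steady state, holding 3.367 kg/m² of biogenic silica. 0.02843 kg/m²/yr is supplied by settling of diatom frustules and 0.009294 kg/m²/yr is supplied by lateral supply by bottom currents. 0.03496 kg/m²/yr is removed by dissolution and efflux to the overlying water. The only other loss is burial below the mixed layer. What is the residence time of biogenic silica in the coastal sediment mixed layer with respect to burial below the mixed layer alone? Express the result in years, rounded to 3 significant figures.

1220 yr

At steady state ΣF_in = ΣF_out.
ΣF_in = 0.02843 + 0.009294 = 0.037724 kg/m²/yr.
Burial below the mixed layer flux = ΣF_in − (0.03496) = 0.037724 − 0.03496 = 0.002764 kg/m²/yr.
τ = M / F = 3.367 / 0.002764 = 1218 yr.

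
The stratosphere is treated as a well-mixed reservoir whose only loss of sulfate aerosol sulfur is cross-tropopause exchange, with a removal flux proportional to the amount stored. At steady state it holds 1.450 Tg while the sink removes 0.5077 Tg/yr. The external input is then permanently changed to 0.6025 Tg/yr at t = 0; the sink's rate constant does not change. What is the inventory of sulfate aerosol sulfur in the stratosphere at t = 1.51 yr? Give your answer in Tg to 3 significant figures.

Residence time τ = M₀/F₀ = 2.856 yr. The eventual steady state is M_∞ = M₀·(F₁/F₀) = 1.450 × 0.6025/0.5077 = 1.7208 Tg.
The anomaly ΔM(t) = M(t) − M_∞ decays as ΔM₀·e^(−t/τ) with ΔM₀ = 1.450 − 1.7208 = −0.2708 Tg.
At t = 1.51 yr, e^(−t/τ) = e^(−0.5287) = 0.5894, so ΔM = −0.1596 Tg and M = 1.7208 − 0.1596 = 1.5612 Tg.

1.56 Tg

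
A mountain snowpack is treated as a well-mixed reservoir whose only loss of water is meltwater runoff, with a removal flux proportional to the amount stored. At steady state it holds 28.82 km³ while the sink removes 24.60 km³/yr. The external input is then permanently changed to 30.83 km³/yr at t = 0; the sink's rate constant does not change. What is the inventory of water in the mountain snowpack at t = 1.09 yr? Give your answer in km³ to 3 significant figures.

33.2 km³

τ = M₀/F₀ = 28.82/24.60 = 1.172 yr; rate constant k = 1/τ.
New steady state M_∞ = F₁/k = F₁·τ = 30.83 × 1.172 = 36.119 km³.
M(t) = M_∞ + (M₀ − M_∞)·e^(−t/τ); t/τ = 1.09/1.172 = 0.9304, so e^(−t/τ) = 0.3944.
M(t) = 36.119 − 7.299 × 0.3944 = 33.240 km³.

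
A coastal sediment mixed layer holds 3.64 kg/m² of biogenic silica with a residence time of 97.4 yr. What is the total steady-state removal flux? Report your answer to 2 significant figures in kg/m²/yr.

0.037 kg/m²/yr

F = M / τ = 3.64 / 97.4 = 0.03737 kg/m²/yr.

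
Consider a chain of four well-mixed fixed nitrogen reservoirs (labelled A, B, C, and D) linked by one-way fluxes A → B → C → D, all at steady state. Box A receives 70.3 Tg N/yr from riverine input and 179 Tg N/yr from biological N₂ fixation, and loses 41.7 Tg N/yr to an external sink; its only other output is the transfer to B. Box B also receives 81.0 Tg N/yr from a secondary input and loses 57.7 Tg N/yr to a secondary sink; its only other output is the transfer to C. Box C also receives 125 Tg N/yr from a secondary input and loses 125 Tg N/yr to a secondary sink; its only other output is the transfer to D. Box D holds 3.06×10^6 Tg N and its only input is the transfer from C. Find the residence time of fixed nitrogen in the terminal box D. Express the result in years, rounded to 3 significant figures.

Box A: F(A→B) = (70.3 + 179) − 41.7 = 207.60 Tg N/yr.
Box B: F(B→C) = (207.60 + 81.0) − 57.7 = 230.90 Tg N/yr.
Box C: F(C→D) = (230.90 + 125) − 125 = 230.90 Tg N/yr.
Box D throughput = its input = 230.90 Tg N/yr; τ = 3.06×10^6 / 230.90 = 13250 yr.

13300 yr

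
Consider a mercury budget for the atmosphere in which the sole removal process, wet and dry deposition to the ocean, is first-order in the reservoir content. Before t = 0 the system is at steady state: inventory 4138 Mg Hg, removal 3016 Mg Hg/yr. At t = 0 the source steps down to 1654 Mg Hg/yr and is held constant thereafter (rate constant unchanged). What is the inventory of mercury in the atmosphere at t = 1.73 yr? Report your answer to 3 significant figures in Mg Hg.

Residence time τ = M₀/F₀ = 1.372 yr. The eventual steady state is M_∞ = M₀·(F₁/F₀) = 4138 × 1654/3016 = 2269.3 Mg Hg.
The anomaly ΔM(t) = M(t) − M_∞ decays as ΔM₀·e^(−t/τ) with ΔM₀ = 4138 − 2269.3 = 1869 Mg Hg.
At t = 1.73 yr, e^(−t/τ) = e^(−1.261) = 0.2834, so ΔM = 529.6 Mg Hg and M = 2269.3 + 529.6 = 2798.9 Mg Hg.

2800 Mg Hg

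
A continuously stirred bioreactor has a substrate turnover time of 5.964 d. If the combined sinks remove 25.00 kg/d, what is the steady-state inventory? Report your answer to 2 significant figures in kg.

150 kg

τ = M/F ⇒ M = τ × F = 5.964 × 25.00 = 149.1 kg.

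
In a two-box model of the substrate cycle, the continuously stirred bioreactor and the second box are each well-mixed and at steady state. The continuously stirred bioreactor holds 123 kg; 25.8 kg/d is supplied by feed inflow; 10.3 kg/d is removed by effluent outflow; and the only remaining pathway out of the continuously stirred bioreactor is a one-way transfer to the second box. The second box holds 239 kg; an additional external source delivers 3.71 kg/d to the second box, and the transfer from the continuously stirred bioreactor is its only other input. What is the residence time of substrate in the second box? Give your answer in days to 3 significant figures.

12.4 d

Balance the continuously stirred bioreactor: ΣF_in = 25.800 kg/d.
Transfer to the second box = ΣF_in − (10.3) = 15.500 kg/d.
Total input to the second box = 15.500 + 3.71 = 19.210 kg/d; at steady state this equals its total output.
τ = M / F = 239 / 19.210 = 12.44 d.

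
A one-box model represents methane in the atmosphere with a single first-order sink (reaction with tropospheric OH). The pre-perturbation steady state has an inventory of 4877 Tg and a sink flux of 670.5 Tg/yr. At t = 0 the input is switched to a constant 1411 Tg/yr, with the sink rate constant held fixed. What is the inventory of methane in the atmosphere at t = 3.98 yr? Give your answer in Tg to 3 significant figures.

τ = M₀/F₀ = 4877/670.5 = 7.274 yr; rate constant k = 1/τ.
New steady state M_∞ = F₁/k = F₁·τ = 1411 × 7.274 = 10263 Tg.
M(t) = M_∞ + (M₀ − M_∞)·e^(−t/τ); t/τ = 3.98/7.274 = 0.5472, so e^(−t/τ) = 0.5786.
M(t) = 10263 − 5386 × 0.5786 = 7146.8 Tg.

7150 Tg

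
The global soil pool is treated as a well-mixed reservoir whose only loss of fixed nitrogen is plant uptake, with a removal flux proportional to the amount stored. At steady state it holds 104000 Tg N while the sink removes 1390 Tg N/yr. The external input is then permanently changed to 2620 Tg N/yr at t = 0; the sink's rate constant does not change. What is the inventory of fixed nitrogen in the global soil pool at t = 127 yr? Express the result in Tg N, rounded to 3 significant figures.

179000 Tg N

τ = M₀/F₀ = 104000/1390 = 74.82 yr; rate constant k = 1/τ.
New steady state M_∞ = F₁/k = F₁·τ = 2620 × 74.82 = 196030 Tg N.
M(t) = M_∞ + (M₀ − M_∞)·e^(−t/τ); t/τ = 127/74.82 = 1.697, so e^(−t/τ) = 0.1832.
M(t) = 196030 − 92030 × 0.1832 = 179170 Tg N.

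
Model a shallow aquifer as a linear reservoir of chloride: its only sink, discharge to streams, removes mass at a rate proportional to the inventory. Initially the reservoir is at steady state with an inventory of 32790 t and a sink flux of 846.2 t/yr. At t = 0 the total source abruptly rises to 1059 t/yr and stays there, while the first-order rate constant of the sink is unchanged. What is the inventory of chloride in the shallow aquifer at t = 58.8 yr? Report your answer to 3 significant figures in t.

39200 t

τ = M₀/F₀ = 32790/846.2 = 38.75 yr; rate constant k = 1/τ.
New steady state M_∞ = F₁/k = F₁·τ = 1059 × 38.75 = 41036 t.
M(t) = M_∞ + (M₀ − M_∞)·e^(−t/τ); t/τ = 58.8/38.75 = 1.517, so e^(−t/τ) = 0.2193.
M(t) = 41036 − 8246 × 0.2193 = 39228 t.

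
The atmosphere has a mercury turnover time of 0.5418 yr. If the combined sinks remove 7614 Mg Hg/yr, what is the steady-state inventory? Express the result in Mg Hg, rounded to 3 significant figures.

4130 Mg Hg

τ = M/F ⇒ M = τ × F = 0.5418 × 7614 = 4125 Mg Hg.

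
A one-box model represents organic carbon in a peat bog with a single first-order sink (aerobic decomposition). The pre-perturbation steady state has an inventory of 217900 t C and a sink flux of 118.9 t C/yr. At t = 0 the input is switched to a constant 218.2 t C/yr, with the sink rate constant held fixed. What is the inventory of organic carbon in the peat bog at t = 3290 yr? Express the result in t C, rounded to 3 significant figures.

The sink rate constant is k = F₀/M₀ = 118.9/217900 = 0.0005457 yr⁻¹.
Solving dM/dt = F₁ − kM with M(0) = M₀ gives M(t) = F₁/k + (M₀ − F₁/k)·e^(−kt).
F₁/k = 218.2/0.0005457 = 399880 t C; kt = 0.0005457 × 3290 = 1.795, e^(−kt) = 0.1661.
M(3290) = 399880 + (217900 − 399880) × 0.1661 = 399880 − 30220 = 369660 t C.

370000 t C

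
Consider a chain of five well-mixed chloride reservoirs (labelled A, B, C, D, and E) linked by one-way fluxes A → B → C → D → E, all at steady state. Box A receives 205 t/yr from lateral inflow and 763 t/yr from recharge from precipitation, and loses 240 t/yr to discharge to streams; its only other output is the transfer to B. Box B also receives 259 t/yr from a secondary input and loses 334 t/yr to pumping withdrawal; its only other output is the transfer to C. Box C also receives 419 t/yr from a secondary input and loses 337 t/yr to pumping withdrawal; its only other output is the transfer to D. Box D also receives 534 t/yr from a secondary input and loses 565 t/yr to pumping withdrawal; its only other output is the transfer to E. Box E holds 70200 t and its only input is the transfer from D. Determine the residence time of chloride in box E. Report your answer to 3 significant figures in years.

Box A: F(A→B) = (205 + 763) − 240 = 728.00 t/yr.
Box B: F(B→C) = (728.00 + 259) − 334 = 653.00 t/yr.
Box C: F(C→D) = (653.00 + 419) − 337 = 735.00 t/yr.
Box D: F(D→E) = (735.00 + 534) − 565 = 704.00 t/yr.
Box E throughput = its input = 704.00 t/yr; τ = 70200 / 704.00 = 99.72 yr.

99.7 yr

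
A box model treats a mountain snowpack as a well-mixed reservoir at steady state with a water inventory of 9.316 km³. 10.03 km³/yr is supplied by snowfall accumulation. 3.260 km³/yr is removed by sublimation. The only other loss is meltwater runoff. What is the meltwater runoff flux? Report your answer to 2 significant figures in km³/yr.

6.8 km³/yr

At steady state ΣF_in = ΣF_out.
ΣF_in = 10.030 km³/yr.
Meltwater runoff flux = ΣF_in − (3.260) = 10.030 − 3.260 = 6.770 km³/yr.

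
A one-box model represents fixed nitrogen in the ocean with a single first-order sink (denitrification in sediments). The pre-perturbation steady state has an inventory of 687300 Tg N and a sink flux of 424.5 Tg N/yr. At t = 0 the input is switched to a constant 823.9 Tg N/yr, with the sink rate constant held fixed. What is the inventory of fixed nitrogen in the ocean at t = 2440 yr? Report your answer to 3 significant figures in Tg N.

Residence time τ = M₀/F₀ = 1619 yr. The eventual steady state is M_∞ = M₀·(F₁/F₀) = 687300 × 823.9/424.5 = 1.3340×10^6 Tg N.
The anomaly ΔM(t) = M(t) − M_∞ decays as ΔM₀·e^(−t/τ) with ΔM₀ = 687300 − 1.3340×10^6 = −646700 Tg N.
At t = 2440 yr, e^(−t/τ) = e^(−1.507) = 0.2216, so ΔM = −143300 Tg N and M = 1.3340×10^6 − 143300 = 1.1907×10^6 Tg N.

1.19×10^6 Tg N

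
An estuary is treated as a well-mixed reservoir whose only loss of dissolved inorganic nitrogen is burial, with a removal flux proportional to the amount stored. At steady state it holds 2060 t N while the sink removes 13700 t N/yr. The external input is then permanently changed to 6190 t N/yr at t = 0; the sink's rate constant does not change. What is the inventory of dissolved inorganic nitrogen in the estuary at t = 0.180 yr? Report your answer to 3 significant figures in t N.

1270 t N

The sink rate constant is k = F₀/M₀ = 13700/2060 = 6.650 yr⁻¹.
Solving dM/dt = F₁ − kM with M(0) = M₀ gives M(t) = F₁/k + (M₀ − F₁/k)·e^(−kt).
F₁/k = 6190/6.650 = 930.76 t N; kt = 6.650 × 0.180 = 1.197, e^(−kt) = 0.3021.
M(0.180) = 930.76 + (2060 − 930.76) × 0.3021 = 930.76 + 341.1 = 1271.9 t N.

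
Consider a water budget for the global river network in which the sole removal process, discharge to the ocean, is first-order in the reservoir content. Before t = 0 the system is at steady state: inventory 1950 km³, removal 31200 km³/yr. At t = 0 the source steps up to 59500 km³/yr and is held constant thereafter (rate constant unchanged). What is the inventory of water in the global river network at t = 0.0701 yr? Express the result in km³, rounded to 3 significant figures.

3140 km³

The sink rate constant is k = F₀/M₀ = 31200/1950 = 16.00 yr⁻¹.
Solving dM/dt = F₁ − kM with M(0) = M₀ gives M(t) = F₁/k + (M₀ − F₁/k)·e^(−kt).
F₁/k = 59500/16.00 = 3718.8 km³; kt = 16.00 × 0.0701 = 1.122, e^(−kt) = 0.3258.
M(0.0701) = 3718.8 + (1950 − 3718.8) × 0.3258 = 3718.8 − 576.2 = 3142.6 km³.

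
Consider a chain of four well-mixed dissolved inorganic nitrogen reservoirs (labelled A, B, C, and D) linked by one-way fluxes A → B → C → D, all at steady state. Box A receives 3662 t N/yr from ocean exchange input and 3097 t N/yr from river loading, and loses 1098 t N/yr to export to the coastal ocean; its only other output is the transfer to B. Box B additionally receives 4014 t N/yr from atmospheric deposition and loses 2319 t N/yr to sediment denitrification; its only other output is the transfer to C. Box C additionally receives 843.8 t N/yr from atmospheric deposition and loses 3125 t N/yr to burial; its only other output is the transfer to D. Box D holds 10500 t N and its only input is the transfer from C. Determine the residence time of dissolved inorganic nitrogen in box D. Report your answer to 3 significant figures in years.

2.07 yr

Box A: F(A→B) = (3662 + 3097) − 1098 = 5661.0 t N/yr.
Box B: F(B→C) = (5661.0 + 4014) − 2319 = 7356.0 t N/yr.
Box C: F(C→D) = (7356.0 + 843.8) − 3125 = 5074.8 t N/yr.
Box D throughput = its input = 5074.8 t N/yr; τ = 10500 / 5074.8 = 2.069 yr.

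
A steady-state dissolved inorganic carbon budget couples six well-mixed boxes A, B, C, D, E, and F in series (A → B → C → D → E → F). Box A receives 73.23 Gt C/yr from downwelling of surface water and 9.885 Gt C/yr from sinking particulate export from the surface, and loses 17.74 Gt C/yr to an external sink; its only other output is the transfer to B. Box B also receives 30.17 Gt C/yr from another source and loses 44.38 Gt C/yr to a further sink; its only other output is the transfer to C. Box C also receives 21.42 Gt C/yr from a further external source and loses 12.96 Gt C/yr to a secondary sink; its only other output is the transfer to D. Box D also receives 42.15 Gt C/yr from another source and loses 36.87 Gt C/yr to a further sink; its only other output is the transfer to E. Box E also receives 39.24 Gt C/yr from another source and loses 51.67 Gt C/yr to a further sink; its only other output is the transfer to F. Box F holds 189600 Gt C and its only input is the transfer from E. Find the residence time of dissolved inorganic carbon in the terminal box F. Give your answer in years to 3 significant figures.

Box A: F(A→B) = (73.23 + 9.885) − 17.74 = 65.375 Gt C/yr.
Box B: F(B→C) = (65.375 + 30.17) − 44.38 = 51.165 Gt C/yr.
Box C: F(C→D) = (51.165 + 21.42) − 12.96 = 59.625 Gt C/yr.
Box D: F(D→E) = (59.625 + 42.15) − 36.87 = 64.905 Gt C/yr.
Box E: F(E→F) = (64.905 + 39.24) − 51.67 = 52.475 Gt C/yr.
Box F throughput = its input = 52.475 Gt C/yr; τ = 189600 / 52.475 = 3613 yr.

3610 yr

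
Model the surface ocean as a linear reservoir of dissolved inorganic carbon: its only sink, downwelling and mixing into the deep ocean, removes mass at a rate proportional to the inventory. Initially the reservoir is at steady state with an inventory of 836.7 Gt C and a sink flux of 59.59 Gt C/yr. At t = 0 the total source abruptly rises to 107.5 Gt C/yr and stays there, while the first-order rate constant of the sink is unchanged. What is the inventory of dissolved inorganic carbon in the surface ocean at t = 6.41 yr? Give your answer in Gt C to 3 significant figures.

The sink rate constant is k = F₀/M₀ = 59.59/836.7 = 0.07122 yr⁻¹.
Solving dM/dt = F₁ − kM with M(0) = M₀ gives M(t) = F₁/k + (M₀ − F₁/k)·e^(−kt).
F₁/k = 107.5/0.07122 = 1509.4 Gt C; kt = 0.07122 × 6.41 = 0.4565, e^(−kt) = 0.6335.
M(6.41) = 1509.4 + (836.7 − 1509.4) × 0.6335 = 1509.4 − 426.1 = 1083.3 Gt C.

1080 Gt C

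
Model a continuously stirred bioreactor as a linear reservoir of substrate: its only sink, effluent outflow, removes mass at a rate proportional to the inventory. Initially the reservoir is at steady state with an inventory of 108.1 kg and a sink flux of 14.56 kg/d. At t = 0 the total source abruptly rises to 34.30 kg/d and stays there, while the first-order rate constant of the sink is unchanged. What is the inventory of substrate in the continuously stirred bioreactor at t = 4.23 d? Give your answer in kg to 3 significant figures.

172 kg

Residence time τ = M₀/F₀ = 7.424 d. The eventual steady state is M_∞ = M₀·(F₁/F₀) = 108.1 × 34.30/14.56 = 254.66 kg.
The anomaly ΔM(t) = M(t) − M_∞ decays as ΔM₀·e^(−t/τ) with ΔM₀ = 108.1 − 254.66 = −146.6 kg.
At t = 4.23 d, e^(−t/τ) = e^(−0.5697) = 0.5657, so ΔM = −82.90 kg and M = 254.66 − 82.90 = 171.75 kg.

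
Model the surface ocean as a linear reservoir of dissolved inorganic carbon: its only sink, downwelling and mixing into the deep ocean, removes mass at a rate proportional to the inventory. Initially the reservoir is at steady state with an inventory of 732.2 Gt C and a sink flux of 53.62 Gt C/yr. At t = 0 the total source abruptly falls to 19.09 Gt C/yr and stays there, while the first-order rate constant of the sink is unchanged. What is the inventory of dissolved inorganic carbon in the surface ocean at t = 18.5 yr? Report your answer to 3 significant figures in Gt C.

382 Gt C

The sink rate constant is k = F₀/M₀ = 53.62/732.2 = 0.07323 yr⁻¹.
Solving dM/dt = F₁ − kM with M(0) = M₀ gives M(t) = F₁/k + (M₀ − F₁/k)·e^(−kt).
F₁/k = 19.09/0.07323 = 260.68 Gt C; kt = 0.07323 × 18.5 = 1.355, e^(−kt) = 0.2580.
M(18.5) = 260.68 + (732.2 − 260.68) × 0.2580 = 260.68 + 121.7 = 382.33 Gt C.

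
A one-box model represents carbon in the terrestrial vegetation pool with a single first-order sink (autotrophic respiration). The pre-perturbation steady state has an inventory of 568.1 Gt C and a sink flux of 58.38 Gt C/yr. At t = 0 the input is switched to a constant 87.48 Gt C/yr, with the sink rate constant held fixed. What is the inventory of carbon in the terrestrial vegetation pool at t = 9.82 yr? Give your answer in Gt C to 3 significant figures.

748 Gt C

The sink rate constant is k = F₀/M₀ = 58.38/568.1 = 0.1028 yr⁻¹.
Solving dM/dt = F₁ − kM with M(0) = M₀ gives M(t) = F₁/k + (M₀ − F₁/k)·e^(−kt).
F₁/k = 87.48/0.1028 = 851.27 Gt C; kt = 0.1028 × 9.82 = 1.009, e^(−kt) = 0.3645.
M(9.82) = 851.27 + (568.1 − 851.27) × 0.3645 = 851.27 − 103.2 = 748.05 Gt C.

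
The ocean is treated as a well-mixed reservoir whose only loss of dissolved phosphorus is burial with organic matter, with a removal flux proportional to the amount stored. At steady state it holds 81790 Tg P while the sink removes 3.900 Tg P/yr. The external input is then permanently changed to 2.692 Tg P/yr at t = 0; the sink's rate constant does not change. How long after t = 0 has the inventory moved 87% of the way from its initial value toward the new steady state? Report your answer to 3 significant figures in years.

42800 yr

τ = M₀/F₀ = 81790/3.900 = 20970 yr.
The remaining gap fraction is e^(−t/τ); 87% covered ⇒ e^(−t/τ) = 0.130.
t = −τ ln(0.130) = 20970 × 2.040 = 42790 yr.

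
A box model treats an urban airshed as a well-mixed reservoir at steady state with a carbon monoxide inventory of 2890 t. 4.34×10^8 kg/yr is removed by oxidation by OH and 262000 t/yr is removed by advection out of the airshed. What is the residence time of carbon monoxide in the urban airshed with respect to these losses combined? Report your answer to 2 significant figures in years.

Convert the oxidation by OH flux: 4.34×10^8 kg/yr = 434000 t/yr.
Total removal = 434000 + 262000 = 696000 t/yr.
τ = M / ΣF_out = 2890 / 696000 = 0.004152 yr.

0.0042 yr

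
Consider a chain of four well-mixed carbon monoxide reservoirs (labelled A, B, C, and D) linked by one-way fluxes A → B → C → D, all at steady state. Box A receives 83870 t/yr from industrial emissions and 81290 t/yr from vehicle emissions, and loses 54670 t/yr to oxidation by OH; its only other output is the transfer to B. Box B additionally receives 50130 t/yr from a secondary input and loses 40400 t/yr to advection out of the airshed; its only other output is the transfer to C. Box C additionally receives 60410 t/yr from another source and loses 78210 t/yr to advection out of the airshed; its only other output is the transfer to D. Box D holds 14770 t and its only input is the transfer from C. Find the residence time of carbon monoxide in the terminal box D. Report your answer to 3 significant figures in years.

Box A: F(A→B) = (83870 + 81290) − 54670 = 110490 t/yr.
Box B: F(B→C) = (110490 + 50130) − 40400 = 120220 t/yr.
Box C: F(C→D) = (120220 + 60410) − 78210 = 102420 t/yr.
Box D throughput = its input = 102420 t/yr; τ = 14770 / 102420 = 0.1442 yr.

0.144 yr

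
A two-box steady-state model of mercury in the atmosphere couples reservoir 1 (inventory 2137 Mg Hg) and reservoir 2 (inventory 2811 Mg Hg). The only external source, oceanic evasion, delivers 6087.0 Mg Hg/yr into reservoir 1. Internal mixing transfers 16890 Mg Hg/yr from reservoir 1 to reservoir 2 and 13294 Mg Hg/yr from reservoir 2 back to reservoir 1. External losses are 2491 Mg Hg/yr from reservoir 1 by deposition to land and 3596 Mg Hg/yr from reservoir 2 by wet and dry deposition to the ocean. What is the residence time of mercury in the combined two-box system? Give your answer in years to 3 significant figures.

0.813 yr

For the system as a whole, the A↔B exchange is internal and contributes nothing to the throughput; only the external sinks remove mass.
M_total = 2137 + 2811 = 4948.0 Mg Hg.
ΣF_external_out = 2491 + 3596 = 6087.0 Mg Hg/yr.
τ = M_total / ΣF_ext = 4948.0 / 6087.0 = 0.8129 yr.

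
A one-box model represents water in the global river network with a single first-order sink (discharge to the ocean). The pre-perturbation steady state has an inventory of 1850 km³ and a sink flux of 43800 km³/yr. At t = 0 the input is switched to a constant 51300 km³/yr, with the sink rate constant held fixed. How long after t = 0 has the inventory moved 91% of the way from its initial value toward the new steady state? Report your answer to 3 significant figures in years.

τ = M₀/F₀ = 1850/43800 = 0.04224 yr.
The remaining gap fraction is e^(−t/τ); 91% covered ⇒ e^(−t/τ) = 0.0900.
t = −τ ln(0.0900) = 0.04224 × 2.408 = 0.1017 yr.

0.102 yr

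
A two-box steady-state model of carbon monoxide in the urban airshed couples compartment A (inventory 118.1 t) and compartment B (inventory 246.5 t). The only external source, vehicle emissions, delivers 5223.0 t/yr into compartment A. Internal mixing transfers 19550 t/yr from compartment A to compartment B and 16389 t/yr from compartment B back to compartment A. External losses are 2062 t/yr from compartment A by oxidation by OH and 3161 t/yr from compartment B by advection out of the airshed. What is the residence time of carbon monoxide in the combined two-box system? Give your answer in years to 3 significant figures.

0.0698 yr

For the system as a whole, the A↔B exchange is internal and contributes nothing to the throughput; only the external sinks remove mass.
M_total = 118.1 + 246.5 = 364.60 t.
ΣF_external_out = 2062 + 3161 = 5223.0 t/yr.
τ = M_total / ΣF_ext = 364.60 / 5223.0 = 0.06981 yr.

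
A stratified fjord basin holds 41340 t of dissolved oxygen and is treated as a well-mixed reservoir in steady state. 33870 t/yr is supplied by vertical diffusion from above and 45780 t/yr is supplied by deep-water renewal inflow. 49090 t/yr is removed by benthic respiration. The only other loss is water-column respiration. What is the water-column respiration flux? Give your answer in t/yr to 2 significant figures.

At steady state ΣF_in = ΣF_out.
ΣF_in = 33870 + 45780 = 79650 t/yr.
Water-column respiration flux = ΣF_in − (49090) = 79650 − 49090 = 30560 t/yr.

31000 t/yr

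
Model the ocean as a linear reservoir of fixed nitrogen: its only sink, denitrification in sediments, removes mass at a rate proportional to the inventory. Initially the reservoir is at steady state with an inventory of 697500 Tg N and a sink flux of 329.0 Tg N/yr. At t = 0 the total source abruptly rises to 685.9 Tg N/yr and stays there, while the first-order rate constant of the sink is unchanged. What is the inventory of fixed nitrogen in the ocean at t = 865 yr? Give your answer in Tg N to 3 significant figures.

τ = M₀/F₀ = 697500/329.0 = 2120 yr; rate constant k = 1/τ.
New steady state M_∞ = F₁/k = F₁·τ = 685.9 × 2120 = 1.4541×10^6 Tg N.
M(t) = M_∞ + (M₀ − M_∞)·e^(−t/τ); t/τ = 865/2120 = 0.4080, so e^(−t/τ) = 0.6650.
M(t) = 1.4541×10^6 − 756600 × 0.6650 = 951000 Tg N.

951000 Tg N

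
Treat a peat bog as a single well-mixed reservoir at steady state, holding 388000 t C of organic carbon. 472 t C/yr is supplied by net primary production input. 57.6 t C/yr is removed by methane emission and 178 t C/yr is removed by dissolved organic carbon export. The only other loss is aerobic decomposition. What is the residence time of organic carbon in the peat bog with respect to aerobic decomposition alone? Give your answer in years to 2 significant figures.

At steady state ΣF_in = ΣF_out.
ΣF_in = 472.00 t C/yr.
Aerobic decomposition flux = ΣF_in − (57.6 + 178) = 472.00 − 235.6 = 236.4 t C/yr.
τ = M / F = 388000 / 236.4 = 1641 yr.

1600 yr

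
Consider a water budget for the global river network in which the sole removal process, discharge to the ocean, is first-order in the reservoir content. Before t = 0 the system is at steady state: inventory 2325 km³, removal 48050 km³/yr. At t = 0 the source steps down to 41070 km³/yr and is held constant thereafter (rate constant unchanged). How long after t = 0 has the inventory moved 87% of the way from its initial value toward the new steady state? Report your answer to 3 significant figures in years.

0.0987 yr

τ = M₀/F₀ = 2325/48050 = 0.04839 yr.
The remaining gap fraction is e^(−t/τ); 87% covered ⇒ e^(−t/τ) = 0.130.
t = −τ ln(0.130) = 0.04839 × 2.040 = 0.09872 yr.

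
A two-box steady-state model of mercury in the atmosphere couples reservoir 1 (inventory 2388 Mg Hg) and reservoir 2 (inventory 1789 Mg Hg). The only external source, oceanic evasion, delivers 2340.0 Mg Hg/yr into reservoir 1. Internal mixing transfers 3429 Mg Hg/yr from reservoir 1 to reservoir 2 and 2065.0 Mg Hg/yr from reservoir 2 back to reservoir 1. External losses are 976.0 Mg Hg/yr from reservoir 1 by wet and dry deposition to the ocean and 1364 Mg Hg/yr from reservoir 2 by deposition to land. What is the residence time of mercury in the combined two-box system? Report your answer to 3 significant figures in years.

1.79 yr

Residence time in the combined system uses the total inventory and the total *external* removal — internal exchanges between the two boxes cancel.
M_total = 2388 + 1789 = 4177.0 Mg Hg.
ΣF_external_out = 976.0 + 1364 = 2340.0 Mg Hg/yr.
τ = M_total / ΣF_ext = 4177.0 / 2340.0 = 1.785 yr.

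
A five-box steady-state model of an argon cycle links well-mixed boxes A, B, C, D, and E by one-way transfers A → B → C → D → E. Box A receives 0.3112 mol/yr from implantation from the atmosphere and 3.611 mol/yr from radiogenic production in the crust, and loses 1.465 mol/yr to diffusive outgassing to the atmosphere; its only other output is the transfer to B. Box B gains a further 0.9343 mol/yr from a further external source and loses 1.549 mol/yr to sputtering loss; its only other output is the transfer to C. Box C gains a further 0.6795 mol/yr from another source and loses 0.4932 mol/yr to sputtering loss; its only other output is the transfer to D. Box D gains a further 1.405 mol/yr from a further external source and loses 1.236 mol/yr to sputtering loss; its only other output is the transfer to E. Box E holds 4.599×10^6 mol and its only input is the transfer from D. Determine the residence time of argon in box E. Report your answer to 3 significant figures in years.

2.09×10^6 yr

Box A: F(A→B) = (0.3112 + 3.611) − 1.465 = 2.4572 mol/yr.
Box B: F(B→C) = (2.4572 + 0.9343) − 1.549 = 1.8425 mol/yr.
Box C: F(C→D) = (1.8425 + 0.6795) − 0.4932 = 2.0288 mol/yr.
Box D: F(D→E) = (2.0288 + 1.405) − 1.236 = 2.1978 mol/yr.
Box E throughput = its input = 2.1978 mol/yr; τ = 4.599×10^6 / 2.1978 = 2.093×10^6 yr.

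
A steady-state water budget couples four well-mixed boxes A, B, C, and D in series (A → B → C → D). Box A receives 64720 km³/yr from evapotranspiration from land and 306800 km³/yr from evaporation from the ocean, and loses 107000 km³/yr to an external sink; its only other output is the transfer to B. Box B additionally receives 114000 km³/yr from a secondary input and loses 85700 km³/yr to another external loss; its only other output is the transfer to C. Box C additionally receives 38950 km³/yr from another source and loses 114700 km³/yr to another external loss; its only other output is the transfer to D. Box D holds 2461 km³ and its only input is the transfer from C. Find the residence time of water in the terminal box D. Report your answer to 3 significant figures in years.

Box A: F(A→B) = (64720 + 306800) − 107000 = 264520 km³/yr.
Box B: F(B→C) = (264520 + 114000) − 85700 = 292820 km³/yr.
Box C: F(C→D) = (292820 + 38950) − 114700 = 217070 km³/yr.
Box D throughput = its input = 217070 km³/yr; τ = 2461 / 217070 = 0.01134 yr.

0.0113 yr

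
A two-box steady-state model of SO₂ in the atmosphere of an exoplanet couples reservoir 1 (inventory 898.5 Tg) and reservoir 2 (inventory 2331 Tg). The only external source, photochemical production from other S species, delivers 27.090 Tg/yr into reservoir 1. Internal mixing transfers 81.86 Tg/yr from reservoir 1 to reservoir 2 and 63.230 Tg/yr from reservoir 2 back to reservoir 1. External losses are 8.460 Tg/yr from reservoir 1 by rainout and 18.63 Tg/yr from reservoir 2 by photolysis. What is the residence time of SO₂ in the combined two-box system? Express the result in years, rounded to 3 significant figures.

119 yr

Residence time in the combined system uses the total inventory and the total *external* removal — internal exchanges between the two boxes cancel.
M_total = 898.5 + 2331 = 3229.5 Tg.
ΣF_external_out = 8.460 + 18.63 = 27.090 Tg/yr.
τ = M_total / ΣF_ext = 3229.5 / 27.090 = 119.2 yr.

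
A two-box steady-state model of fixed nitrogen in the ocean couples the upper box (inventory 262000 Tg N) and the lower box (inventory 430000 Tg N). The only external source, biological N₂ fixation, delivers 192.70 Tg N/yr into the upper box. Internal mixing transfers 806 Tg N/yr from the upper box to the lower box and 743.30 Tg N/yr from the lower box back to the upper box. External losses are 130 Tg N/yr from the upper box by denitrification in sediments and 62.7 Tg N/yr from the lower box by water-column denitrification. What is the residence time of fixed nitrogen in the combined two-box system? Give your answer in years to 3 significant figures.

3590 yr

Residence time in the combined system uses the total inventory and the total *external* removal — internal exchanges between the two boxes cancel.
M_total = 262000 + 430000 = 692000 Tg N.
ΣF_external_out = 130 + 62.7 = 192.70 Tg N/yr.
τ = M_total / ΣF_ext = 692000 / 192.70 = 3591 yr.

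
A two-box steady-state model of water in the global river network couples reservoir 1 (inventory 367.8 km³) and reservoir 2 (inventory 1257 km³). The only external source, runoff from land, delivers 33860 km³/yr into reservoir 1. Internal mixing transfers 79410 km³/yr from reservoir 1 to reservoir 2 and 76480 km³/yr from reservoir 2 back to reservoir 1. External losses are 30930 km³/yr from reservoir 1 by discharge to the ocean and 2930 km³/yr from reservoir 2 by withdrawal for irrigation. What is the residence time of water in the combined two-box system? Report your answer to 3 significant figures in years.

For the system as a whole, the A↔B exchange is internal and contributes nothing to the throughput; only the external sinks remove mass.
M_total = 367.8 + 1257 = 1624.8 km³.
ΣF_external_out = 30930 + 2930 = 33860 km³/yr.
τ = M_total / ΣF_ext = 1624.8 / 33860 = 0.04799 yr.

0.0480 yr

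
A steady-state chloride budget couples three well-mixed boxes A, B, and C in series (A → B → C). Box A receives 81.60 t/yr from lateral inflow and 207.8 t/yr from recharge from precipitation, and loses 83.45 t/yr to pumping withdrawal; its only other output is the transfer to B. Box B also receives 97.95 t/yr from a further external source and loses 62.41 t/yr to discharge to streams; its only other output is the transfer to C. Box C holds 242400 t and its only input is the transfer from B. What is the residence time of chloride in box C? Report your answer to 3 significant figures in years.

1000 yr

Box A: F(A→B) = (81.60 + 207.8) − 83.45 = 205.95 t/yr.
Box B: F(B→C) = (205.95 + 97.95) − 62.41 = 241.49 t/yr.
Box C throughput = its input = 241.49 t/yr; τ = 242400 / 241.49 = 1004 yr.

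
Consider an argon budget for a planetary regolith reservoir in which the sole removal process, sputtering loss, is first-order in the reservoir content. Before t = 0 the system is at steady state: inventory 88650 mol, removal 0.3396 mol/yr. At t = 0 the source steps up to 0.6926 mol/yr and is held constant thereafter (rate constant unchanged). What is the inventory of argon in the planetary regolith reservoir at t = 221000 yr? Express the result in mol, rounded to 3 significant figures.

Residence time τ = M₀/F₀ = 261000 yr. The eventual steady state is M_∞ = M₀·(F₁/F₀) = 88650 × 0.6926/0.3396 = 180800 mol.
The anomaly ΔM(t) = M(t) − M_∞ decays as ΔM₀·e^(−t/τ) with ΔM₀ = 88650 − 180800 = −92150 mol.
At t = 221000 yr, e^(−t/τ) = e^(−0.8466) = 0.4289, so ΔM = −39520 mol and M = 180800 − 39520 = 141280 mol.

141000 mol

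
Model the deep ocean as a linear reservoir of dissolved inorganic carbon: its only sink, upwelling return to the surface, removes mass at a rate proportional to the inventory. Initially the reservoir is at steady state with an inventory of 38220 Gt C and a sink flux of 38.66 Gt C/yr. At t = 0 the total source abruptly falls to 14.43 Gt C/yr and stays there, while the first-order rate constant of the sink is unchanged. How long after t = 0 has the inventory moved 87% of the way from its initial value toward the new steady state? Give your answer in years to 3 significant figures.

τ = M₀/F₀ = 38220/38.66 = 988.6 yr.
The remaining gap fraction is e^(−t/τ); 87% covered ⇒ e^(−t/τ) = 0.130.
t = −τ ln(0.130) = 988.6 × 2.040 = 2017 yr.

2020 yr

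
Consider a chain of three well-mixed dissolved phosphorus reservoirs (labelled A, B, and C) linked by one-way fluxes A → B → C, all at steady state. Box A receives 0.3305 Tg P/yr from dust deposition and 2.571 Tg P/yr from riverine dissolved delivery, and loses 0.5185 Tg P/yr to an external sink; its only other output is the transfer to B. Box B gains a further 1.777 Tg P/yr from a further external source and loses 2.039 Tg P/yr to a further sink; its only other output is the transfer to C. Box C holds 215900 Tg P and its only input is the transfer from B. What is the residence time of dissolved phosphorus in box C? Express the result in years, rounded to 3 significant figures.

Box A: F(A→B) = (0.3305 + 2.571) − 0.5185 = 2.3830 Tg P/yr.
Box B: F(B→C) = (2.3830 + 1.777) − 2.039 = 2.1210 Tg P/yr.
Box C throughput = its input = 2.1210 Tg P/yr; τ = 215900 / 2.1210 = 101800 yr.

102000 yr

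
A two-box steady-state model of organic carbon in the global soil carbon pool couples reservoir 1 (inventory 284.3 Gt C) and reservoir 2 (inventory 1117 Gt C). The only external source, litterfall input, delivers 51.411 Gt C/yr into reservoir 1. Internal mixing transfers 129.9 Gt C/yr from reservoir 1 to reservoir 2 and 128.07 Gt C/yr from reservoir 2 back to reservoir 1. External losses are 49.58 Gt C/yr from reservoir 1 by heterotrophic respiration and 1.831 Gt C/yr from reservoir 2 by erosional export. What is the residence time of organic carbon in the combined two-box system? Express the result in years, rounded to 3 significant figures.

Residence time in the combined system uses the total inventory and the total *external* removal — internal exchanges between the two boxes cancel.
M_total = 284.3 + 1117 = 1401.3 Gt C.
ΣF_external_out = 49.58 + 1.831 = 51.411 Gt C/yr.
τ = M_total / ΣF_ext = 1401.3 / 51.411 = 27.26 yr.

27.3 yr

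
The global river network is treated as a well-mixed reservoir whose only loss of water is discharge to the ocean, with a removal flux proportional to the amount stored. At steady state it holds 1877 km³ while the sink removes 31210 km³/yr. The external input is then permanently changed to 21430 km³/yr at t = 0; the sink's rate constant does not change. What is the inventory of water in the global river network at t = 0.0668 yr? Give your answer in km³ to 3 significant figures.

τ = M₀/F₀ = 1877/31210 = 0.06014 yr; rate constant k = 1/τ.
New steady state M_∞ = F₁/k = F₁·τ = 21430 × 0.06014 = 1288.8 km³.
M(t) = M_∞ + (M₀ − M_∞)·e^(−t/τ); t/τ = 0.0668/0.06014 = 1.111, so e^(−t/τ) = 0.3293.
M(t) = 1288.8 + 588.2 × 0.3293 = 1482.5 km³.

1480 km³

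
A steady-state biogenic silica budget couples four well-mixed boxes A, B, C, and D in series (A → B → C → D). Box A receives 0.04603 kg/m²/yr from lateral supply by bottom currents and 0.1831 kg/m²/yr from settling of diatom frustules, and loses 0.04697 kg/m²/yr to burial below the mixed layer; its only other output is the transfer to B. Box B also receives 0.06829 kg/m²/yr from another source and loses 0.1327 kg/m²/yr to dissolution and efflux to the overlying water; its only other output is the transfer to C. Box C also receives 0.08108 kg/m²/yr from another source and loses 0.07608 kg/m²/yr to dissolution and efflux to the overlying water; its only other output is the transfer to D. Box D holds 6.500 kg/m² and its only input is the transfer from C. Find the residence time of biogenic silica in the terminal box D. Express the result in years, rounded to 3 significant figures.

53.0 yr

Box A: F(A→B) = (0.04603 + 0.1831) − 0.04697 = 0.18216 kg/m²/yr.
Box B: F(B→C) = (0.18216 + 0.06829) − 0.1327 = 0.11775 kg/m²/yr.
Box C: F(C→D) = (0.11775 + 0.08108) − 0.07608 = 0.12275 kg/m²/yr.
Box D throughput = its input = 0.12275 kg/m²/yr; τ = 6.500 / 0.12275 = 52.95 yr.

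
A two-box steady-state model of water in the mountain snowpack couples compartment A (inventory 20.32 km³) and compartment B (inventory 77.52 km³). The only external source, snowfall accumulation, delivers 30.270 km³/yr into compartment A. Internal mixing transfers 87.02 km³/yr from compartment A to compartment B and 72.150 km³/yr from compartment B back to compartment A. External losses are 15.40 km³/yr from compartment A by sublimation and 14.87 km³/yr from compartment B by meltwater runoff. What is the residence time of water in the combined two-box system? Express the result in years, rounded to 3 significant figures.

3.23 yr

Treat the two boxes together as one reservoir: the mixing fluxes between them are internal recycling, so τ = ΣM / Σ(external losses).
M_total = 20.32 + 77.52 = 97.840 km³.
ΣF_external_out = 15.40 + 14.87 = 30.270 km³/yr.
τ = M_total / ΣF_ext = 97.840 / 30.270 = 3.232 yr.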